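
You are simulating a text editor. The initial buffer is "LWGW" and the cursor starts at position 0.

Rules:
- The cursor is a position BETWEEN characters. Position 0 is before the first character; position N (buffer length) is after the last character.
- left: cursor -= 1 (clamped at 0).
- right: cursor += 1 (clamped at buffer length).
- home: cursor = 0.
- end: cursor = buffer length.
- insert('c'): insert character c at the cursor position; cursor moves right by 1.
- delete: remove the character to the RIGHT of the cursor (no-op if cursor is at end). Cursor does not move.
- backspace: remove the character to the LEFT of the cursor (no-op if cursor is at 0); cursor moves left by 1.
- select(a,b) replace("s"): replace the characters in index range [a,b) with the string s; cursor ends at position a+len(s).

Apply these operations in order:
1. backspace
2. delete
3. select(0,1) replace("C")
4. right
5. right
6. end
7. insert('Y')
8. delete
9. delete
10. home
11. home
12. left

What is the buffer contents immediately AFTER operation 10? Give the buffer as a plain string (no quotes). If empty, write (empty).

After op 1 (backspace): buf='LWGW' cursor=0
After op 2 (delete): buf='WGW' cursor=0
After op 3 (select(0,1) replace("C")): buf='CGW' cursor=1
After op 4 (right): buf='CGW' cursor=2
After op 5 (right): buf='CGW' cursor=3
After op 6 (end): buf='CGW' cursor=3
After op 7 (insert('Y')): buf='CGWY' cursor=4
After op 8 (delete): buf='CGWY' cursor=4
After op 9 (delete): buf='CGWY' cursor=4
After op 10 (home): buf='CGWY' cursor=0

Answer: CGWY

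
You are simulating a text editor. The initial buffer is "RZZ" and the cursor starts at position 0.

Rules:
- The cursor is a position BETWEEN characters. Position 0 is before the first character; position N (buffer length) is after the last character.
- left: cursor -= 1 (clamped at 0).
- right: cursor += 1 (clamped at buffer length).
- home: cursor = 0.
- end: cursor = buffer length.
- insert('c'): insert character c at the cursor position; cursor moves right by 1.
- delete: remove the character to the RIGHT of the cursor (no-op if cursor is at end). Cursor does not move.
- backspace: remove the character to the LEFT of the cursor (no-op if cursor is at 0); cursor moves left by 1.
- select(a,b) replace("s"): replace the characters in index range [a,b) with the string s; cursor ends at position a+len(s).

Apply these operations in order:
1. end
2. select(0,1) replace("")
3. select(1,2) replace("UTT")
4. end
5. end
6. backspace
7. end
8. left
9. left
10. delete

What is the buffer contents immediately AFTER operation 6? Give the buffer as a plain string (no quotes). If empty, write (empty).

After op 1 (end): buf='RZZ' cursor=3
After op 2 (select(0,1) replace("")): buf='ZZ' cursor=0
After op 3 (select(1,2) replace("UTT")): buf='ZUTT' cursor=4
After op 4 (end): buf='ZUTT' cursor=4
After op 5 (end): buf='ZUTT' cursor=4
After op 6 (backspace): buf='ZUT' cursor=3

Answer: ZUT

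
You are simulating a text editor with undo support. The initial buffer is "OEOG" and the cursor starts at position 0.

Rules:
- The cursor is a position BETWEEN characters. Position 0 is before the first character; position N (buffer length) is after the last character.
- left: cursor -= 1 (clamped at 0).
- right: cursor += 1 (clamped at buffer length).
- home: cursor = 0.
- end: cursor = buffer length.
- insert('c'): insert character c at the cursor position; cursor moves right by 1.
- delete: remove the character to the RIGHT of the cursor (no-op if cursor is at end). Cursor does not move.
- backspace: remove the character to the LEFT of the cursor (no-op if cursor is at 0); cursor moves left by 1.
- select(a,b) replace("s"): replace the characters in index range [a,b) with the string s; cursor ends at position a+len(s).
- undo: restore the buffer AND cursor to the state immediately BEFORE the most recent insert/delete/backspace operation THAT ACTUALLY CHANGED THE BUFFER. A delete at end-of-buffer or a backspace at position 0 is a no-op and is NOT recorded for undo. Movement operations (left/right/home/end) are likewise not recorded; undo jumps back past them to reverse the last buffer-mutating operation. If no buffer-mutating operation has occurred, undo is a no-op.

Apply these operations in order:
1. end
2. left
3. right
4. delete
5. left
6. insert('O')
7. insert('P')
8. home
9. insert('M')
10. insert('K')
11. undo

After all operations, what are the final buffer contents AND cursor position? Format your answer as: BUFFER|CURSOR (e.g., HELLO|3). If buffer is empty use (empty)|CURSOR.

After op 1 (end): buf='OEOG' cursor=4
After op 2 (left): buf='OEOG' cursor=3
After op 3 (right): buf='OEOG' cursor=4
After op 4 (delete): buf='OEOG' cursor=4
After op 5 (left): buf='OEOG' cursor=3
After op 6 (insert('O')): buf='OEOOG' cursor=4
After op 7 (insert('P')): buf='OEOOPG' cursor=5
After op 8 (home): buf='OEOOPG' cursor=0
After op 9 (insert('M')): buf='MOEOOPG' cursor=1
After op 10 (insert('K')): buf='MKOEOOPG' cursor=2
After op 11 (undo): buf='MOEOOPG' cursor=1

Answer: MOEOOPG|1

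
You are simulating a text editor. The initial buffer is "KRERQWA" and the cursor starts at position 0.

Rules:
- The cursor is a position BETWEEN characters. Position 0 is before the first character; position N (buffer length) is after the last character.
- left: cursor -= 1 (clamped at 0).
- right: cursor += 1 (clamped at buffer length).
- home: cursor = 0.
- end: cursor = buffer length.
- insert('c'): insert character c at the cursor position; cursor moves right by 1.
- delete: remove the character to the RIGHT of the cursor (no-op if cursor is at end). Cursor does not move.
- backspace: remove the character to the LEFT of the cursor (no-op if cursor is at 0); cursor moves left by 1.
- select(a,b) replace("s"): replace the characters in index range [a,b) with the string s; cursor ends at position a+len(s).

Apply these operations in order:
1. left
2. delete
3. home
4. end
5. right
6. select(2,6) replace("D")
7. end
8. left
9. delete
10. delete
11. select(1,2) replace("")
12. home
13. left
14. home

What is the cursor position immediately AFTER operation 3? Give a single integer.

After op 1 (left): buf='KRERQWA' cursor=0
After op 2 (delete): buf='RERQWA' cursor=0
After op 3 (home): buf='RERQWA' cursor=0

Answer: 0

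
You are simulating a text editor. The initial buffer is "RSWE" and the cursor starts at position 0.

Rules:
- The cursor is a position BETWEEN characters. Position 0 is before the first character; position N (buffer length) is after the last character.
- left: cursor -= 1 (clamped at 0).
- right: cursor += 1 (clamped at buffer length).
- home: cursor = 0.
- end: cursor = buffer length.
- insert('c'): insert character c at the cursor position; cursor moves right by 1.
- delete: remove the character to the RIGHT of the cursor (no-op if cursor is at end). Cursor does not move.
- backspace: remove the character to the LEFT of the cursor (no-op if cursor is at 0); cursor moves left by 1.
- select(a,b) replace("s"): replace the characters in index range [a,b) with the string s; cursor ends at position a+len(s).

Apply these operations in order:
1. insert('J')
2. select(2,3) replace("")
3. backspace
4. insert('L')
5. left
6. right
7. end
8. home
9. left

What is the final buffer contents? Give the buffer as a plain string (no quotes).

After op 1 (insert('J')): buf='JRSWE' cursor=1
After op 2 (select(2,3) replace("")): buf='JRWE' cursor=2
After op 3 (backspace): buf='JWE' cursor=1
After op 4 (insert('L')): buf='JLWE' cursor=2
After op 5 (left): buf='JLWE' cursor=1
After op 6 (right): buf='JLWE' cursor=2
After op 7 (end): buf='JLWE' cursor=4
After op 8 (home): buf='JLWE' cursor=0
After op 9 (left): buf='JLWE' cursor=0

Answer: JLWE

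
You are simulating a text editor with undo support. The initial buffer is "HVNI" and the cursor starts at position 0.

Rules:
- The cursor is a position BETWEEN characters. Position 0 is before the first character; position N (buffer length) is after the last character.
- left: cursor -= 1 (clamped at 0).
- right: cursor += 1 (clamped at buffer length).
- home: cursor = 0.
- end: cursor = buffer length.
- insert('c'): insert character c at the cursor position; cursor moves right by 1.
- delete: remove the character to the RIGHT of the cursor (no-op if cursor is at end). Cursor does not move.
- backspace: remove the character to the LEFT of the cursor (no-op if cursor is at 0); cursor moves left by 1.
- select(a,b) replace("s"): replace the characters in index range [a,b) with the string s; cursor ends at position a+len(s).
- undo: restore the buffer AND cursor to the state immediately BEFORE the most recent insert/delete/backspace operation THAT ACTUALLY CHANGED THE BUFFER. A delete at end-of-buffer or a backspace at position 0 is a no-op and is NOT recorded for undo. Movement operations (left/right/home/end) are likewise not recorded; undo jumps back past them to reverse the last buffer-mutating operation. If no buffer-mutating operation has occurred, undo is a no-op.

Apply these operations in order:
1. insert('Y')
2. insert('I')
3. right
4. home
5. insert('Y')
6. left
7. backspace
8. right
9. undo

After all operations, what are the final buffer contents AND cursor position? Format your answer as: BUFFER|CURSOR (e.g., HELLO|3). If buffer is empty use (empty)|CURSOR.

After op 1 (insert('Y')): buf='YHVNI' cursor=1
After op 2 (insert('I')): buf='YIHVNI' cursor=2
After op 3 (right): buf='YIHVNI' cursor=3
After op 4 (home): buf='YIHVNI' cursor=0
After op 5 (insert('Y')): buf='YYIHVNI' cursor=1
After op 6 (left): buf='YYIHVNI' cursor=0
After op 7 (backspace): buf='YYIHVNI' cursor=0
After op 8 (right): buf='YYIHVNI' cursor=1
After op 9 (undo): buf='YIHVNI' cursor=0

Answer: YIHVNI|0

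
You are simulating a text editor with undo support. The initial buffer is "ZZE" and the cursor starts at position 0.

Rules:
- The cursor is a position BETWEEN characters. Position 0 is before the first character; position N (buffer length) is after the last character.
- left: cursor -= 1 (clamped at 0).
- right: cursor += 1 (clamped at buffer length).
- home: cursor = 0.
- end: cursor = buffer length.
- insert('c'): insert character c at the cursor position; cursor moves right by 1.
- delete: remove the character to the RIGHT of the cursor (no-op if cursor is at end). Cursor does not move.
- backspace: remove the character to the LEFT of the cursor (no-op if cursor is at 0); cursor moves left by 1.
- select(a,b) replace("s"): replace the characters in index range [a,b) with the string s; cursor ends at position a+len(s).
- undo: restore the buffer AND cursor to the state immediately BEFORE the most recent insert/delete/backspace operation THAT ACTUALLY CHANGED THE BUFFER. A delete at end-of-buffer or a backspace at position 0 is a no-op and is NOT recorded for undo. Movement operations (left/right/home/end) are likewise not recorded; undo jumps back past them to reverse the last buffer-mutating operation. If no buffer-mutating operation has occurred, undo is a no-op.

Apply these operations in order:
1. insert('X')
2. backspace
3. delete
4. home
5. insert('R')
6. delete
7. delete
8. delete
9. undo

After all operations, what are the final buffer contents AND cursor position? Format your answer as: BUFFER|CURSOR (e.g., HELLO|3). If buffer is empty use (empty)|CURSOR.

Answer: RE|1

Derivation:
After op 1 (insert('X')): buf='XZZE' cursor=1
After op 2 (backspace): buf='ZZE' cursor=0
After op 3 (delete): buf='ZE' cursor=0
After op 4 (home): buf='ZE' cursor=0
After op 5 (insert('R')): buf='RZE' cursor=1
After op 6 (delete): buf='RE' cursor=1
After op 7 (delete): buf='R' cursor=1
After op 8 (delete): buf='R' cursor=1
After op 9 (undo): buf='RE' cursor=1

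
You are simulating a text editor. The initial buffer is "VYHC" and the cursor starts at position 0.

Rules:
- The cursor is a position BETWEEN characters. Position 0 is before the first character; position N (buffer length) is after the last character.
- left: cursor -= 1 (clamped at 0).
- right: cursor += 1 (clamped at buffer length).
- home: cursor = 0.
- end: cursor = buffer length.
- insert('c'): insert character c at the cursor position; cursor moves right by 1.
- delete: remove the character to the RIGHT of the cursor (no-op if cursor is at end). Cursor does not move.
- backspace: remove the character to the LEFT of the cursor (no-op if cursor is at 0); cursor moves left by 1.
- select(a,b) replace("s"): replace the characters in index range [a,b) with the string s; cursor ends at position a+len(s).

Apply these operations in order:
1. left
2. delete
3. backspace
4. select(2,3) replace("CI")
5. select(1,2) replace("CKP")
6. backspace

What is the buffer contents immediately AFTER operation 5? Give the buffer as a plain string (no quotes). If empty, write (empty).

Answer: YCKPCI

Derivation:
After op 1 (left): buf='VYHC' cursor=0
After op 2 (delete): buf='YHC' cursor=0
After op 3 (backspace): buf='YHC' cursor=0
After op 4 (select(2,3) replace("CI")): buf='YHCI' cursor=4
After op 5 (select(1,2) replace("CKP")): buf='YCKPCI' cursor=4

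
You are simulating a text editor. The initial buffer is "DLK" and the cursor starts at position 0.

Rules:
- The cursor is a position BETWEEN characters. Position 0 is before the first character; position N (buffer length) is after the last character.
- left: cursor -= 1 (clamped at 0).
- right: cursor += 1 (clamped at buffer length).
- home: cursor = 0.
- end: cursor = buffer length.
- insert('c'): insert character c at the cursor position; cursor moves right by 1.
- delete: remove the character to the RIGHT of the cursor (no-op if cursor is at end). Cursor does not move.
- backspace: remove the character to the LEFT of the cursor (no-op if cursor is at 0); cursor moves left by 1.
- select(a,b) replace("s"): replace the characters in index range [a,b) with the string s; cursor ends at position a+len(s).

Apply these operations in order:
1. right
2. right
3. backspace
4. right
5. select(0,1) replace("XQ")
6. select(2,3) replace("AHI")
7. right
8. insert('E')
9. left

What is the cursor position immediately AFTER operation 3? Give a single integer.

Answer: 1

Derivation:
After op 1 (right): buf='DLK' cursor=1
After op 2 (right): buf='DLK' cursor=2
After op 3 (backspace): buf='DK' cursor=1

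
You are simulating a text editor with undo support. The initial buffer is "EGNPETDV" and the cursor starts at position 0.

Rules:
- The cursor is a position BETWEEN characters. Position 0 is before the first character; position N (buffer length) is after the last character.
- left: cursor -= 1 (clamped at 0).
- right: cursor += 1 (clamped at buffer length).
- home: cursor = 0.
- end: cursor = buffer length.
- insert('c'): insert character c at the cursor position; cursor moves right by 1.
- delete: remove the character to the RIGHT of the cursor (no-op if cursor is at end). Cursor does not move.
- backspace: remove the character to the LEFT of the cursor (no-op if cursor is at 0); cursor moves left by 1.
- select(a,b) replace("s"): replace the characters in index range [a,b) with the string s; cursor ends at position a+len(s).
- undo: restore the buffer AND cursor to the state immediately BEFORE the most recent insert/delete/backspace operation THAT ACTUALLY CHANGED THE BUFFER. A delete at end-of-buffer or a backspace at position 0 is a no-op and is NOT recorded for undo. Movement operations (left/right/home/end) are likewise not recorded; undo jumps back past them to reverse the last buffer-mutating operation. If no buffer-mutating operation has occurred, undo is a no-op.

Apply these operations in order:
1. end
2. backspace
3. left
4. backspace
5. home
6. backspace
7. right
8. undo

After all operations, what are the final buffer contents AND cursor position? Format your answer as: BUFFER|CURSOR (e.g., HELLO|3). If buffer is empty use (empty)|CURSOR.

After op 1 (end): buf='EGNPETDV' cursor=8
After op 2 (backspace): buf='EGNPETD' cursor=7
After op 3 (left): buf='EGNPETD' cursor=6
After op 4 (backspace): buf='EGNPED' cursor=5
After op 5 (home): buf='EGNPED' cursor=0
After op 6 (backspace): buf='EGNPED' cursor=0
After op 7 (right): buf='EGNPED' cursor=1
After op 8 (undo): buf='EGNPETD' cursor=6

Answer: EGNPETD|6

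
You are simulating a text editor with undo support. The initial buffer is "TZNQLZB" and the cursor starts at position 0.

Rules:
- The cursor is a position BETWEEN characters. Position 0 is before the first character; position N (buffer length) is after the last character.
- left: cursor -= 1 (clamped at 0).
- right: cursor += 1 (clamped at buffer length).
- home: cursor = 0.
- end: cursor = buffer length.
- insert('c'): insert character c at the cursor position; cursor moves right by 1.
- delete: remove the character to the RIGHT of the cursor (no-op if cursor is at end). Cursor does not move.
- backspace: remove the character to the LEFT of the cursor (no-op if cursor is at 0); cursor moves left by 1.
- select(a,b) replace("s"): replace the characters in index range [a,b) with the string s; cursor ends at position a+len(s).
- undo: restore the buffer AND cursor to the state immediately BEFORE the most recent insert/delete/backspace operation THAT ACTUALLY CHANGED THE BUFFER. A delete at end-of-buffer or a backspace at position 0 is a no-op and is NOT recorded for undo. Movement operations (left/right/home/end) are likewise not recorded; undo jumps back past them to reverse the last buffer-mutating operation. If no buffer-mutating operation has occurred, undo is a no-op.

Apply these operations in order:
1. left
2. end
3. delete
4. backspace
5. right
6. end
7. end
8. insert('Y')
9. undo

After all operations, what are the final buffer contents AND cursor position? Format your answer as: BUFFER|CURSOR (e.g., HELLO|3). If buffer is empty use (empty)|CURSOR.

Answer: TZNQLZ|6

Derivation:
After op 1 (left): buf='TZNQLZB' cursor=0
After op 2 (end): buf='TZNQLZB' cursor=7
After op 3 (delete): buf='TZNQLZB' cursor=7
After op 4 (backspace): buf='TZNQLZ' cursor=6
After op 5 (right): buf='TZNQLZ' cursor=6
After op 6 (end): buf='TZNQLZ' cursor=6
After op 7 (end): buf='TZNQLZ' cursor=6
After op 8 (insert('Y')): buf='TZNQLZY' cursor=7
After op 9 (undo): buf='TZNQLZ' cursor=6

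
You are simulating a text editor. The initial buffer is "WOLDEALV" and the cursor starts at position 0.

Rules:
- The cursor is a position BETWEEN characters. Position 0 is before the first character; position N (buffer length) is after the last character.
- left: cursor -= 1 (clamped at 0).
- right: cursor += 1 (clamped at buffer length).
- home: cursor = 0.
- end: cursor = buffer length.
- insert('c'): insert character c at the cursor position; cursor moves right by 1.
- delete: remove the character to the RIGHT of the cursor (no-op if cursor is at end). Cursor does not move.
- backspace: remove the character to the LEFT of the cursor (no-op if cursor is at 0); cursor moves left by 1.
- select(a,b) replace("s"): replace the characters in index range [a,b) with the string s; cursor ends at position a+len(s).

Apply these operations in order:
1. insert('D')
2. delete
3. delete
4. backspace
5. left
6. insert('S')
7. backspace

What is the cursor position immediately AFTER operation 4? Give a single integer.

After op 1 (insert('D')): buf='DWOLDEALV' cursor=1
After op 2 (delete): buf='DOLDEALV' cursor=1
After op 3 (delete): buf='DLDEALV' cursor=1
After op 4 (backspace): buf='LDEALV' cursor=0

Answer: 0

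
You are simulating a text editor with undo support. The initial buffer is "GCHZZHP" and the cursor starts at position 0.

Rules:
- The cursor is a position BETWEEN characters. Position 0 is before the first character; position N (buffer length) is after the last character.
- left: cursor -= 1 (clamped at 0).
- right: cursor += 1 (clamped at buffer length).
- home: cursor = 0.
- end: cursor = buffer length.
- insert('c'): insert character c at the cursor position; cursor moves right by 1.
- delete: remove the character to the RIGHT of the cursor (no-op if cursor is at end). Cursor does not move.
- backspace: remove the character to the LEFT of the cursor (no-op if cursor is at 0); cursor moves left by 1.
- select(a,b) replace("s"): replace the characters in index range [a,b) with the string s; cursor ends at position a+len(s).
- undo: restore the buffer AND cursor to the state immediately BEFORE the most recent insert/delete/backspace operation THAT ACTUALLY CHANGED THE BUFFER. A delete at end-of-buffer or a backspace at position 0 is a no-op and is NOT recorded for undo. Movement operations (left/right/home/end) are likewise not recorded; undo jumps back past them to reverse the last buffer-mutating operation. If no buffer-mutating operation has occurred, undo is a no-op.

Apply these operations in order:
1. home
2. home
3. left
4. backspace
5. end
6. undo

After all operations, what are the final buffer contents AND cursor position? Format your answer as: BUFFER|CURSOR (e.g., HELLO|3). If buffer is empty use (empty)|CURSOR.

Answer: GCHZZHP|7

Derivation:
After op 1 (home): buf='GCHZZHP' cursor=0
After op 2 (home): buf='GCHZZHP' cursor=0
After op 3 (left): buf='GCHZZHP' cursor=0
After op 4 (backspace): buf='GCHZZHP' cursor=0
After op 5 (end): buf='GCHZZHP' cursor=7
After op 6 (undo): buf='GCHZZHP' cursor=7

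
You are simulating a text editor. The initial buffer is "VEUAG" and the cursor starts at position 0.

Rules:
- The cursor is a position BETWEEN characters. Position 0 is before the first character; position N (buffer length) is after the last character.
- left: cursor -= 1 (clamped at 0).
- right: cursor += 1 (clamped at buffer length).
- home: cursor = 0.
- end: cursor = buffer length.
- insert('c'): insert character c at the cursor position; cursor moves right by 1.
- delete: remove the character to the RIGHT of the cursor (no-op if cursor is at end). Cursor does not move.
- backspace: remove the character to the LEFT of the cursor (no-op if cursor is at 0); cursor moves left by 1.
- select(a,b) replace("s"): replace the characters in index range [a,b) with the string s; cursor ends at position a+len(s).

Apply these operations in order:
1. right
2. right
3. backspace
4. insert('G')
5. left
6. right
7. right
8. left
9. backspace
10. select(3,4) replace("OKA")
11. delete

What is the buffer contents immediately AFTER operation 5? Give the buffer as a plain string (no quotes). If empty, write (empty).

Answer: VGUAG

Derivation:
After op 1 (right): buf='VEUAG' cursor=1
After op 2 (right): buf='VEUAG' cursor=2
After op 3 (backspace): buf='VUAG' cursor=1
After op 4 (insert('G')): buf='VGUAG' cursor=2
After op 5 (left): buf='VGUAG' cursor=1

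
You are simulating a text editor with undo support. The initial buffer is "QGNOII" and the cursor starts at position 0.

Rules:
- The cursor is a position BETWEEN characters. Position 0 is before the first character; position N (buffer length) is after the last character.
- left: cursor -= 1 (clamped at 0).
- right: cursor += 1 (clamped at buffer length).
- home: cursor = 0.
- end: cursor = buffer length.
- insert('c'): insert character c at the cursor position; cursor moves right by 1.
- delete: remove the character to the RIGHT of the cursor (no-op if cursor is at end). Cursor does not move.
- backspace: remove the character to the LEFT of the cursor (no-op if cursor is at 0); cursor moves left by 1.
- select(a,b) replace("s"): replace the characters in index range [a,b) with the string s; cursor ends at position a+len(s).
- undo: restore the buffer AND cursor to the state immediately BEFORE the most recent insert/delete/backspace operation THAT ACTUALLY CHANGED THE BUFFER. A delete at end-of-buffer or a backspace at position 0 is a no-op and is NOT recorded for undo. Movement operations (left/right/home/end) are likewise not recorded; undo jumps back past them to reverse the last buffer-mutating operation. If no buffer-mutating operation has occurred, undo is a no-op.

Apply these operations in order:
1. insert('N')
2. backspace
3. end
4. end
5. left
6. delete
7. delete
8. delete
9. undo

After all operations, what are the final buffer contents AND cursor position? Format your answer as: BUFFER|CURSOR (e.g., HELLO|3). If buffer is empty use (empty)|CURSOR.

After op 1 (insert('N')): buf='NQGNOII' cursor=1
After op 2 (backspace): buf='QGNOII' cursor=0
After op 3 (end): buf='QGNOII' cursor=6
After op 4 (end): buf='QGNOII' cursor=6
After op 5 (left): buf='QGNOII' cursor=5
After op 6 (delete): buf='QGNOI' cursor=5
After op 7 (delete): buf='QGNOI' cursor=5
After op 8 (delete): buf='QGNOI' cursor=5
After op 9 (undo): buf='QGNOII' cursor=5

Answer: QGNOII|5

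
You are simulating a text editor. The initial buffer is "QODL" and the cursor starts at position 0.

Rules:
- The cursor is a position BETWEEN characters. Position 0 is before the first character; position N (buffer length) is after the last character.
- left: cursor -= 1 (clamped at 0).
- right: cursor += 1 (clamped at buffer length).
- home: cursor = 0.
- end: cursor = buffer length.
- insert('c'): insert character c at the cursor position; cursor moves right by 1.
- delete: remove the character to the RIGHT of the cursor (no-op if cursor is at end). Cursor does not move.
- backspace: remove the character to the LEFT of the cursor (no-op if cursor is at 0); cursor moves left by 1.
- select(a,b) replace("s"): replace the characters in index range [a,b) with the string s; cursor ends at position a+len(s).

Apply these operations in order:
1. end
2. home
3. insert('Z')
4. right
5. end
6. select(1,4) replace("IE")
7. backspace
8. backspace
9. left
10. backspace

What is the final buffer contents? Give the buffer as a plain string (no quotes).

Answer: ZL

Derivation:
After op 1 (end): buf='QODL' cursor=4
After op 2 (home): buf='QODL' cursor=0
After op 3 (insert('Z')): buf='ZQODL' cursor=1
After op 4 (right): buf='ZQODL' cursor=2
After op 5 (end): buf='ZQODL' cursor=5
After op 6 (select(1,4) replace("IE")): buf='ZIEL' cursor=3
After op 7 (backspace): buf='ZIL' cursor=2
After op 8 (backspace): buf='ZL' cursor=1
After op 9 (left): buf='ZL' cursor=0
After op 10 (backspace): buf='ZL' cursor=0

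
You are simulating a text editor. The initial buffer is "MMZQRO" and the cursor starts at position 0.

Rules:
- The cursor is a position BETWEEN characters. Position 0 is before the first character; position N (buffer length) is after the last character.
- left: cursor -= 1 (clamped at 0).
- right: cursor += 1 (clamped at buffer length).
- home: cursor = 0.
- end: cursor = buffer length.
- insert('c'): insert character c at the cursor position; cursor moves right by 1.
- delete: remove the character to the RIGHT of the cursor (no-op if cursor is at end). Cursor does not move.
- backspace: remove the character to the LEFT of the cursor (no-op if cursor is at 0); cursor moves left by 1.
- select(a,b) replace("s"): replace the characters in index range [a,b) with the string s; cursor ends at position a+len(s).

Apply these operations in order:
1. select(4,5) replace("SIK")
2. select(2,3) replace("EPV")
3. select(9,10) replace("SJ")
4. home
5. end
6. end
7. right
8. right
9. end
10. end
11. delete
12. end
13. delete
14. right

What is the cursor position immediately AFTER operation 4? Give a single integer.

Answer: 0

Derivation:
After op 1 (select(4,5) replace("SIK")): buf='MMZQSIKO' cursor=7
After op 2 (select(2,3) replace("EPV")): buf='MMEPVQSIKO' cursor=5
After op 3 (select(9,10) replace("SJ")): buf='MMEPVQSIKSJ' cursor=11
After op 4 (home): buf='MMEPVQSIKSJ' cursor=0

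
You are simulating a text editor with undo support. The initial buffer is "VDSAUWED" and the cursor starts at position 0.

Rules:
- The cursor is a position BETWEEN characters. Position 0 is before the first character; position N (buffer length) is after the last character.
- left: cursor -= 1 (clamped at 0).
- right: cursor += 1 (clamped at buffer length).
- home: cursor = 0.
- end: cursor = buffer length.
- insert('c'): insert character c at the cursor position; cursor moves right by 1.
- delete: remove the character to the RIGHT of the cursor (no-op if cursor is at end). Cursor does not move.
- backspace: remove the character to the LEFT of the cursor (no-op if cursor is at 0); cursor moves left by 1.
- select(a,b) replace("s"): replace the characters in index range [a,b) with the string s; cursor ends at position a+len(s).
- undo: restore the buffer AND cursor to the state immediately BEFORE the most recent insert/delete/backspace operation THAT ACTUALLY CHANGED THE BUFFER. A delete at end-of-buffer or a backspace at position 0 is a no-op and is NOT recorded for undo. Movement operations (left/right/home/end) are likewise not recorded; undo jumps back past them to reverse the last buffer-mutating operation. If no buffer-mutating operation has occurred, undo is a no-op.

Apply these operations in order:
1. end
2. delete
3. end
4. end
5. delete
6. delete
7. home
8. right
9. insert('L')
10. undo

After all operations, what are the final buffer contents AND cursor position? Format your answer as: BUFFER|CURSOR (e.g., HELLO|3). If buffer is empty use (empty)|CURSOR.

After op 1 (end): buf='VDSAUWED' cursor=8
After op 2 (delete): buf='VDSAUWED' cursor=8
After op 3 (end): buf='VDSAUWED' cursor=8
After op 4 (end): buf='VDSAUWED' cursor=8
After op 5 (delete): buf='VDSAUWED' cursor=8
After op 6 (delete): buf='VDSAUWED' cursor=8
After op 7 (home): buf='VDSAUWED' cursor=0
After op 8 (right): buf='VDSAUWED' cursor=1
After op 9 (insert('L')): buf='VLDSAUWED' cursor=2
After op 10 (undo): buf='VDSAUWED' cursor=1

Answer: VDSAUWED|1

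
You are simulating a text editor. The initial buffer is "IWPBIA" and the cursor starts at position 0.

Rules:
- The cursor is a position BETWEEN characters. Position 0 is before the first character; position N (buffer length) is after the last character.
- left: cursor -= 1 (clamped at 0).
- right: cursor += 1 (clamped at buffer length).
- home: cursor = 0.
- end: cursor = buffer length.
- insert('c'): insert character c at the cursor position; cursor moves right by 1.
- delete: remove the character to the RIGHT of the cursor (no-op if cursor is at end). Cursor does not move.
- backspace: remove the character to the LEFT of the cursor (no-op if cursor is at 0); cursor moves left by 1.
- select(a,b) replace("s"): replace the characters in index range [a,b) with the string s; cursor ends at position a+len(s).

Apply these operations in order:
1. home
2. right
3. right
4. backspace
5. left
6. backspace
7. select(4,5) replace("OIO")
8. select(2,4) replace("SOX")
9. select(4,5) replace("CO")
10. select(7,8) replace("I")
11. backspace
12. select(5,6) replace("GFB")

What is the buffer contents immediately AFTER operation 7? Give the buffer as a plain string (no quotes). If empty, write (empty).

After op 1 (home): buf='IWPBIA' cursor=0
After op 2 (right): buf='IWPBIA' cursor=1
After op 3 (right): buf='IWPBIA' cursor=2
After op 4 (backspace): buf='IPBIA' cursor=1
After op 5 (left): buf='IPBIA' cursor=0
After op 6 (backspace): buf='IPBIA' cursor=0
After op 7 (select(4,5) replace("OIO")): buf='IPBIOIO' cursor=7

Answer: IPBIOIO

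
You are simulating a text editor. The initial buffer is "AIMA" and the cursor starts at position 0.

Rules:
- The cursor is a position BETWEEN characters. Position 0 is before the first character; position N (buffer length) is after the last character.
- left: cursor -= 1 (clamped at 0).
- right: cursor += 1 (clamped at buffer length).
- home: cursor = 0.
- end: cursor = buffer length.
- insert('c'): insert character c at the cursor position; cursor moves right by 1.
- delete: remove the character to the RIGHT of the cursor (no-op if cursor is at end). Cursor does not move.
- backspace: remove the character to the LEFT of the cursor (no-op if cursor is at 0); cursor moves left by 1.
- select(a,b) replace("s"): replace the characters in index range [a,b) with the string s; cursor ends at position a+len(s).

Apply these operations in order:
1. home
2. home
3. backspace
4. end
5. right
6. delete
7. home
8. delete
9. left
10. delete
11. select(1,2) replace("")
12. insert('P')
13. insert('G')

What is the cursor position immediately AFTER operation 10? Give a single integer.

After op 1 (home): buf='AIMA' cursor=0
After op 2 (home): buf='AIMA' cursor=0
After op 3 (backspace): buf='AIMA' cursor=0
After op 4 (end): buf='AIMA' cursor=4
After op 5 (right): buf='AIMA' cursor=4
After op 6 (delete): buf='AIMA' cursor=4
After op 7 (home): buf='AIMA' cursor=0
After op 8 (delete): buf='IMA' cursor=0
After op 9 (left): buf='IMA' cursor=0
After op 10 (delete): buf='MA' cursor=0

Answer: 0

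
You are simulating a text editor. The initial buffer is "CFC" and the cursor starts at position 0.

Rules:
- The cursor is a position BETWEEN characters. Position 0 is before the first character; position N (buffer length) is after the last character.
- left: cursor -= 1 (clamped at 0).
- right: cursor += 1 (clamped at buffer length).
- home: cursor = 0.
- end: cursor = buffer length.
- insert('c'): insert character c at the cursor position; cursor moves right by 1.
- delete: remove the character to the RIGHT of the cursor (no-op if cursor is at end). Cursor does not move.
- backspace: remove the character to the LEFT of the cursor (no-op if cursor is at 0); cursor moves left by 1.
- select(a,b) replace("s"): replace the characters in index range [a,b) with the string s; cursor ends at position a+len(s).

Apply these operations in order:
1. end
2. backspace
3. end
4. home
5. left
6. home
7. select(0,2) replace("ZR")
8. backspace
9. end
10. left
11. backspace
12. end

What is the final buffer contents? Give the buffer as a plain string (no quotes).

After op 1 (end): buf='CFC' cursor=3
After op 2 (backspace): buf='CF' cursor=2
After op 3 (end): buf='CF' cursor=2
After op 4 (home): buf='CF' cursor=0
After op 5 (left): buf='CF' cursor=0
After op 6 (home): buf='CF' cursor=0
After op 7 (select(0,2) replace("ZR")): buf='ZR' cursor=2
After op 8 (backspace): buf='Z' cursor=1
After op 9 (end): buf='Z' cursor=1
After op 10 (left): buf='Z' cursor=0
After op 11 (backspace): buf='Z' cursor=0
After op 12 (end): buf='Z' cursor=1

Answer: Z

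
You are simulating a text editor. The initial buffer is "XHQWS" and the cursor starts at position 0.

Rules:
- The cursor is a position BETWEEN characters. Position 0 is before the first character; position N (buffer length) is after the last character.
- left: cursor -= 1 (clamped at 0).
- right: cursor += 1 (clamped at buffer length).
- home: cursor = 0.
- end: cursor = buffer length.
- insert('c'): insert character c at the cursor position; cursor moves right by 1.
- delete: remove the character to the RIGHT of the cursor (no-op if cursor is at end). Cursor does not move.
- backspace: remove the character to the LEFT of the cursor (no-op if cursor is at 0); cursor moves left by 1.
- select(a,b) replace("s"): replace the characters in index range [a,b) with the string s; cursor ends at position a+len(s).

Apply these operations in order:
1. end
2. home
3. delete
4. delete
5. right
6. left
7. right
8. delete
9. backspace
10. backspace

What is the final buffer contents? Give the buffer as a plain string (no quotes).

After op 1 (end): buf='XHQWS' cursor=5
After op 2 (home): buf='XHQWS' cursor=0
After op 3 (delete): buf='HQWS' cursor=0
After op 4 (delete): buf='QWS' cursor=0
After op 5 (right): buf='QWS' cursor=1
After op 6 (left): buf='QWS' cursor=0
After op 7 (right): buf='QWS' cursor=1
After op 8 (delete): buf='QS' cursor=1
After op 9 (backspace): buf='S' cursor=0
After op 10 (backspace): buf='S' cursor=0

Answer: S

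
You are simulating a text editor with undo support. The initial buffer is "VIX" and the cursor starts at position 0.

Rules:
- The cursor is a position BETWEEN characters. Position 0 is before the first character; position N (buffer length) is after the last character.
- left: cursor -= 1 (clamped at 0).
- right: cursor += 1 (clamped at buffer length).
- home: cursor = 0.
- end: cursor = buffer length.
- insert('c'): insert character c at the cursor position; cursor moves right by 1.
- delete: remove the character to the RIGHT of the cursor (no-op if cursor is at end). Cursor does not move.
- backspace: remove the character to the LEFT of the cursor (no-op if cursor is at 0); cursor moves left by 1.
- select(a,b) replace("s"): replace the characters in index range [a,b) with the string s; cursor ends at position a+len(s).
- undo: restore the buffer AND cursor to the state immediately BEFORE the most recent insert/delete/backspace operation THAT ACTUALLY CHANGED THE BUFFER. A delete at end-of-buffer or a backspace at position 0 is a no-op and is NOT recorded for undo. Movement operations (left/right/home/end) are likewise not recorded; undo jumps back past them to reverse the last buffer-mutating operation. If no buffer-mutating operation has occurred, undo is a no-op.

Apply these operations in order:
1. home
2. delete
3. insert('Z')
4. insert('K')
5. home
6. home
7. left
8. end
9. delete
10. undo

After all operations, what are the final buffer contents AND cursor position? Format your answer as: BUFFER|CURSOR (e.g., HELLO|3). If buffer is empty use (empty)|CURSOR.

After op 1 (home): buf='VIX' cursor=0
After op 2 (delete): buf='IX' cursor=0
After op 3 (insert('Z')): buf='ZIX' cursor=1
After op 4 (insert('K')): buf='ZKIX' cursor=2
After op 5 (home): buf='ZKIX' cursor=0
After op 6 (home): buf='ZKIX' cursor=0
After op 7 (left): buf='ZKIX' cursor=0
After op 8 (end): buf='ZKIX' cursor=4
After op 9 (delete): buf='ZKIX' cursor=4
After op 10 (undo): buf='ZIX' cursor=1

Answer: ZIX|1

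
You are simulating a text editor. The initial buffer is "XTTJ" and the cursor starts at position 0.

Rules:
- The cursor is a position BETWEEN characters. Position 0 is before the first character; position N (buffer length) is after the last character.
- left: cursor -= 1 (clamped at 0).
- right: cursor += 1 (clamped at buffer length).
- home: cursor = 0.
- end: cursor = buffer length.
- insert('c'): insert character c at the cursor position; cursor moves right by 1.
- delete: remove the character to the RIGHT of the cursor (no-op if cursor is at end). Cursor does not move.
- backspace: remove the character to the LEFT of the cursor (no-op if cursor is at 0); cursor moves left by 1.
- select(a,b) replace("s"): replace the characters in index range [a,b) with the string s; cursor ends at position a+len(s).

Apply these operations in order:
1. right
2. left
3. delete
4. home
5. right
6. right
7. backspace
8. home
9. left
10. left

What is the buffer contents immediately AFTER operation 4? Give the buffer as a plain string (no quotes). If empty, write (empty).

Answer: TTJ

Derivation:
After op 1 (right): buf='XTTJ' cursor=1
After op 2 (left): buf='XTTJ' cursor=0
After op 3 (delete): buf='TTJ' cursor=0
After op 4 (home): buf='TTJ' cursor=0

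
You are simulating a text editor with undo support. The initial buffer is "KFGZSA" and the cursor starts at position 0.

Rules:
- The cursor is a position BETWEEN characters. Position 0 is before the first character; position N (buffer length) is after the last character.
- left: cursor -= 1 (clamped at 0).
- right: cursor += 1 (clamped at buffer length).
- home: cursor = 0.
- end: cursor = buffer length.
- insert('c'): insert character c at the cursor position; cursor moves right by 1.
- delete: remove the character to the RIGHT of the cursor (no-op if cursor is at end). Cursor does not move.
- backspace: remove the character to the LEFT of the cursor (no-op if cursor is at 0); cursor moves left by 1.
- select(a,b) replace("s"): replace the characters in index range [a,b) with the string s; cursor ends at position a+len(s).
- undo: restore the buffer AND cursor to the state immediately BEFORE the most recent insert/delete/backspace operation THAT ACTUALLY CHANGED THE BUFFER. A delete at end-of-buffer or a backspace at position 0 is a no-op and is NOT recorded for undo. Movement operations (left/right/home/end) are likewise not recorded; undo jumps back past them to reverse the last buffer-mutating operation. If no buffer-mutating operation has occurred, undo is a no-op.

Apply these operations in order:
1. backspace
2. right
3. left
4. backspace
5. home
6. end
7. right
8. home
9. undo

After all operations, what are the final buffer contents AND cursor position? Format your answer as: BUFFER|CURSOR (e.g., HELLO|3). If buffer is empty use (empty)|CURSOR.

After op 1 (backspace): buf='KFGZSA' cursor=0
After op 2 (right): buf='KFGZSA' cursor=1
After op 3 (left): buf='KFGZSA' cursor=0
After op 4 (backspace): buf='KFGZSA' cursor=0
After op 5 (home): buf='KFGZSA' cursor=0
After op 6 (end): buf='KFGZSA' cursor=6
After op 7 (right): buf='KFGZSA' cursor=6
After op 8 (home): buf='KFGZSA' cursor=0
After op 9 (undo): buf='KFGZSA' cursor=0

Answer: KFGZSA|0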